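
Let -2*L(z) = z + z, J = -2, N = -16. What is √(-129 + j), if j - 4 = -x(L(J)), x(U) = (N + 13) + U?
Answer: 2*I*√31 ≈ 11.136*I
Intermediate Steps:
L(z) = -z (L(z) = -(z + z)/2 = -z)
x(U) = -3 + U (x(U) = (-16 + 13) + U = -3 + U)
j = 5 (j = 4 - (-3 - 1*(-2)) = 4 - (-3 + 2) = 4 - 1*(-1) = 4 + 1 = 5)
√(-129 + j) = √(-129 + 5) = √(-124) = 2*I*√31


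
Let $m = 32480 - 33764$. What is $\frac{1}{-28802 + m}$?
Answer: $- \frac{1}{30086} \approx -3.3238 \cdot 10^{-5}$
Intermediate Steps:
$m = -1284$ ($m = 32480 - 33764 = -1284$)
$\frac{1}{-28802 + m} = \frac{1}{-28802 - 1284} = \frac{1}{-30086} = - \frac{1}{30086}$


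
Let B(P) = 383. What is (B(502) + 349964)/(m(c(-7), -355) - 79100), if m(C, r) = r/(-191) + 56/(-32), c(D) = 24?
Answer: -267665108/60432317 ≈ -4.4292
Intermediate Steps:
m(C, r) = -7/4 - r/191 (m(C, r) = r*(-1/191) + 56*(-1/32) = -r/191 - 7/4 = -7/4 - r/191)
(B(502) + 349964)/(m(c(-7), -355) - 79100) = (383 + 349964)/((-7/4 - 1/191*(-355)) - 79100) = 350347/((-7/4 + 355/191) - 79100) = 350347/(83/764 - 79100) = 350347/(-60432317/764) = 350347*(-764/60432317) = -267665108/60432317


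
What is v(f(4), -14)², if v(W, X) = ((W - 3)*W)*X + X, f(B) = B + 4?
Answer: 329476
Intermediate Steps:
f(B) = 4 + B
v(W, X) = X + W*X*(-3 + W) (v(W, X) = ((-3 + W)*W)*X + X = (W*(-3 + W))*X + X = W*X*(-3 + W) + X = X + W*X*(-3 + W))
v(f(4), -14)² = (-14*(1 + (4 + 4)² - 3*(4 + 4)))² = (-14*(1 + 8² - 3*8))² = (-14*(1 + 64 - 24))² = (-14*41)² = (-574)² = 329476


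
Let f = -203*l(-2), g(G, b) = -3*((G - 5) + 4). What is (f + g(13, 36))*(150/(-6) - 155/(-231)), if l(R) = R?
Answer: -2079400/231 ≈ -9001.7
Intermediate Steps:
g(G, b) = 3 - 3*G (g(G, b) = -3*((-5 + G) + 4) = -3*(-1 + G) = 3 - 3*G)
f = 406 (f = -203*(-2) = 406)
(f + g(13, 36))*(150/(-6) - 155/(-231)) = (406 + (3 - 3*13))*(150/(-6) - 155/(-231)) = (406 + (3 - 39))*(150*(-1/6) - 155*(-1/231)) = (406 - 36)*(-25 + 155/231) = 370*(-5620/231) = -2079400/231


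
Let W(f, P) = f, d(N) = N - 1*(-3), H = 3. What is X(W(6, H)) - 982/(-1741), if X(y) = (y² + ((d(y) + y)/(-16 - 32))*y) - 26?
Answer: 121021/13928 ≈ 8.6890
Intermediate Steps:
d(N) = 3 + N (d(N) = N + 3 = 3 + N)
X(y) = -26 + y² + y*(-1/16 - y/24) (X(y) = (y² + (((3 + y) + y)/(-16 - 32))*y) - 26 = (y² + ((3 + 2*y)/(-48))*y) - 26 = (y² + ((3 + 2*y)*(-1/48))*y) - 26 = (y² + (-1/16 - y/24)*y) - 26 = (y² + y*(-1/16 - y/24)) - 26 = -26 + y² + y*(-1/16 - y/24))
X(W(6, H)) - 982/(-1741) = (-26 - 1/16*6 + (23/24)*6²) - 982/(-1741) = (-26 - 3/8 + (23/24)*36) - 982*(-1)/1741 = (-26 - 3/8 + 69/2) - 1*(-982/1741) = 65/8 + 982/1741 = 121021/13928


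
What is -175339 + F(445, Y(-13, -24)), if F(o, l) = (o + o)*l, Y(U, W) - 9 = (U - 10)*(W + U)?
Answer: 590061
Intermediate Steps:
Y(U, W) = 9 + (-10 + U)*(U + W) (Y(U, W) = 9 + (U - 10)*(W + U) = 9 + (-10 + U)*(U + W))
F(o, l) = 2*l*o (F(o, l) = (2*o)*l = 2*l*o)
-175339 + F(445, Y(-13, -24)) = -175339 + 2*(9 + (-13)² - 10*(-13) - 10*(-24) - 13*(-24))*445 = -175339 + 2*(9 + 169 + 130 + 240 + 312)*445 = -175339 + 2*860*445 = -175339 + 765400 = 590061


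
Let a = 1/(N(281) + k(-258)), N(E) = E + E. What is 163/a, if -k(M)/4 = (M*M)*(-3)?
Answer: 130290790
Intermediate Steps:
k(M) = 12*M**2 (k(M) = -4*M*M*(-3) = -4*M**2*(-3) = -(-12)*M**2 = 12*M**2)
N(E) = 2*E
a = 1/799330 (a = 1/(2*281 + 12*(-258)**2) = 1/(562 + 12*66564) = 1/(562 + 798768) = 1/799330 ≈ 1.2510e-6)
163/a = 163/(1/799330) = 163*799330 = 130290790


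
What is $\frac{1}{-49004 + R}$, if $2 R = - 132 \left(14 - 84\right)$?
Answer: $- \frac{1}{44384} \approx -2.2531 \cdot 10^{-5}$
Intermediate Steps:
$R = 4620$ ($R = \frac{\left(-132\right) \left(14 - 84\right)}{2} = \frac{\left(-132\right) \left(-70\right)}{2} = \frac{1}{2} \cdot 9240 = 4620$)
$\frac{1}{-49004 + R} = \frac{1}{-49004 + 4620} = \frac{1}{-44384} = - \frac{1}{44384}$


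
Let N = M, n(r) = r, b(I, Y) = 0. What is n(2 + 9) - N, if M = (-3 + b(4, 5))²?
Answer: 2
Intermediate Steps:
M = 9 (M = (-3 + 0)² = (-3)² = 9)
N = 9
n(2 + 9) - N = (2 + 9) - 1*9 = 11 - 9 = 2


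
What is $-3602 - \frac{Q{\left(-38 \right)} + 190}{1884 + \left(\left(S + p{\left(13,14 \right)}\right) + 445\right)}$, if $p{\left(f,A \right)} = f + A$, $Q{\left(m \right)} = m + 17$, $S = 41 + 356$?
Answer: $- \frac{9916475}{2753} \approx -3602.1$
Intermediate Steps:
$S = 397$
$Q{\left(m \right)} = 17 + m$
$p{\left(f,A \right)} = A + f$
$-3602 - \frac{Q{\left(-38 \right)} + 190}{1884 + \left(\left(S + p{\left(13,14 \right)}\right) + 445\right)} = -3602 - \frac{\left(17 - 38\right) + 190}{1884 + \left(\left(397 + \left(14 + 13\right)\right) + 445\right)} = -3602 - \frac{-21 + 190}{1884 + \left(\left(397 + 27\right) + 445\right)} = -3602 - \frac{169}{1884 + \left(424 + 445\right)} = -3602 - \frac{169}{1884 + 869} = -3602 - \frac{169}{2753} = - \frac{9916475}{2753}$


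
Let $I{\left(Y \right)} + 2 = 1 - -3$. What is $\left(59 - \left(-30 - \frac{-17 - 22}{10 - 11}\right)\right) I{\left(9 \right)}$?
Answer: $256$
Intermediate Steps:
$I{\left(Y \right)} = 2$ ($I{\left(Y \right)} = -2 + \left(1 - -3\right) = -2 + \left(1 + 3\right) = -2 + 4 = 2$)
$\left(59 - \left(-30 - \frac{-17 - 22}{10 - 11}\right)\right) I{\left(9 \right)} = \left(59 - \left(-30 - \frac{-17 - 22}{10 - 11}\right)\right) 2 = \left(59 + \left(\left(51 - \frac{39}{-1}\right) - 21\right)\right) 2 = \left(59 + \left(\left(51 - -39\right) - 21\right)\right) 2 = \left(59 + \left(\left(51 + 39\right) - 21\right)\right) 2 = \left(59 + \left(90 - 21\right)\right) 2 = \left(59 + 69\right) 2 = 128 \cdot 2 = 256$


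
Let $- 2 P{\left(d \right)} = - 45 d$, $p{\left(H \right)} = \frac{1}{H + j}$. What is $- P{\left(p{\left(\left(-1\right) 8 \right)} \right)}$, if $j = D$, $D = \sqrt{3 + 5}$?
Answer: $\frac{45}{14} + \frac{45 \sqrt{2}}{56} \approx 4.3507$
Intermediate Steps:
$D = 2 \sqrt{2}$ ($D = \sqrt{8} = 2 \sqrt{2} \approx 2.8284$)
$j = 2 \sqrt{2} \approx 2.8284$
$p{\left(H \right)} = \frac{1}{H + 2 \sqrt{2}}$
$P{\left(d \right)} = \frac{45 d}{2}$ ($P{\left(d \right)} = - \frac{\left(-45\right) d}{2} = \frac{45 d}{2}$)
$- P{\left(p{\left(\left(-1\right) 8 \right)} \right)} = - \frac{45}{2 \left(\left(-1\right) 8 + 2 \sqrt{2}\right)} = - \frac{45}{2 \left(-8 + 2 \sqrt{2}\right)}$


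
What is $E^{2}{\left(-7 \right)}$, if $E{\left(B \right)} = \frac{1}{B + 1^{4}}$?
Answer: $\frac{1}{36} \approx 0.027778$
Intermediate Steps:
$E{\left(B \right)} = \frac{1}{1 + B}$ ($E{\left(B \right)} = \frac{1}{B + 1} = \frac{1}{1 + B}$)
$E^{2}{\left(-7 \right)} = \left(\frac{1}{1 - 7}\right)^{2} = \left(\frac{1}{-6}\right)^{2} = \left(- \frac{1}{6}\right)^{2} = \frac{1}{36}$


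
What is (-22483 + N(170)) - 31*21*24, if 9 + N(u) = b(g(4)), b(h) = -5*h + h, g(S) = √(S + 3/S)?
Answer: -38116 - 2*√19 ≈ -38125.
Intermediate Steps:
b(h) = -4*h
N(u) = -9 - 2*√19 (N(u) = -9 - 4*√(4 + 3/4) = -9 - 4*√(4 + 3*(¼)) = -9 - 4*√(4 + ¾) = -9 - 2*√19)
(-22483 + N(170)) - 31*21*24 = (-22483 + (-9 - 2*√19)) - 31*21*24 = (-22492 - 2*√19) - 651*24 = (-22492 - 2*√19) - 15624 = -38116 - 2*√19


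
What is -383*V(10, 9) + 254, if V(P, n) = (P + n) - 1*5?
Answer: -5108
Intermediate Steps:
V(P, n) = -5 + P + n (V(P, n) = (P + n) - 5 = -5 + P + n)
-383*V(10, 9) + 254 = -383*(-5 + 10 + 9) + 254 = -383*14 + 254 = -5362 + 254 = -5108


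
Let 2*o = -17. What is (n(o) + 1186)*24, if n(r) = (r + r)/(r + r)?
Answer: 28488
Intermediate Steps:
o = -17/2 (o = (½)*(-17) = -17/2 ≈ -8.5000)
n(r) = 1 (n(r) = (2*r)/((2*r)) = (2*r)*(1/(2*r)) = 1)
(n(o) + 1186)*24 = (1 + 1186)*24 = 1187*24 = 28488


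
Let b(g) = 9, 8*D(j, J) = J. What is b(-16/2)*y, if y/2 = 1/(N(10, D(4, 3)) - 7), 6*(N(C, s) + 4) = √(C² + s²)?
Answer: -456192/272375 - 864*√6409/272375 ≈ -1.9288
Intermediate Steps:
D(j, J) = J/8
N(C, s) = -4 + √(C² + s²)/6
y = 2/(-11 + √6409/48) (y = 2/((-4 + √(10² + ((⅛)*3)²)/6) - 7) = 2/((-4 + √(100 + (3/8)²)/6) - 7) = 2/((-4 + √(100 + 9/64)/6) - 7) = 2/((-4 + √(6409/64)/6) - 7) = 2/((-4 + (√6409/8)/6) - 7) = 2/((-4 + √6409/48) - 7) = 2/(-11 + √6409/48) ≈ -0.21431)
b(-16/2)*y = 9*(-50688/272375 - 96*√6409/272375) = -456192/272375 - 864*√6409/272375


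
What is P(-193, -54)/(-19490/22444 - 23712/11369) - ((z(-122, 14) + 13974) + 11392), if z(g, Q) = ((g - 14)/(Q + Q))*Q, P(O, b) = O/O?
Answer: -9534614124680/376886969 ≈ -25298.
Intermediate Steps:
P(O, b) = 1
z(g, Q) = -7 + g/2 (z(g, Q) = ((-14 + g)/((2*Q)))*Q = ((-14 + g)*(1/(2*Q)))*Q = ((-14 + g)/(2*Q))*Q = -7 + g/2)
P(-193, -54)/(-19490/22444 - 23712/11369) - ((z(-122, 14) + 13974) + 11392) = 1/(-19490/22444 - 23712/11369) - (((-7 + (1/2)*(-122)) + 13974) + 11392) = 1/(-19490*1/22444 - 23712*1/11369) - (((-7 - 61) + 13974) + 11392) = 1/(-9745/11222 - 23712/11369) - ((-68 + 13974) + 11392) = 1/(-376886969/127582918) - (13906 + 11392) = 1*(-127582918/376886969) - 1*25298 = -127582918/376886969 - 25298 = -9534614124680/376886969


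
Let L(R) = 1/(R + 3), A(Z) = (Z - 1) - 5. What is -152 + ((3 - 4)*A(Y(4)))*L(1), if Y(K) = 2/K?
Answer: -1205/8 ≈ -150.63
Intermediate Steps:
A(Z) = -6 + Z (A(Z) = (-1 + Z) - 5 = -6 + Z)
L(R) = 1/(3 + R)
-152 + ((3 - 4)*A(Y(4)))*L(1) = -152 + ((3 - 4)*(-6 + 2/4))/(3 + 1) = -152 - (-6 + 2*(¼))/4 = -152 - (-6 + ½)*(¼) = -152 - 1*(-11/2)*(¼) = -152 + (11/2)*(¼) = -152 + 11/8 = -1205/8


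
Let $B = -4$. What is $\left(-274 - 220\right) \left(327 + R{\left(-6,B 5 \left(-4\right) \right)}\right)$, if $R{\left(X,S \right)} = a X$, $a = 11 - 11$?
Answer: $-161538$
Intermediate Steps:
$a = 0$
$R{\left(X,S \right)} = 0$ ($R{\left(X,S \right)} = 0 X = 0$)
$\left(-274 - 220\right) \left(327 + R{\left(-6,B 5 \left(-4\right) \right)}\right) = \left(-274 - 220\right) \left(327 + 0\right) = \left(-494\right) 327 = -161538$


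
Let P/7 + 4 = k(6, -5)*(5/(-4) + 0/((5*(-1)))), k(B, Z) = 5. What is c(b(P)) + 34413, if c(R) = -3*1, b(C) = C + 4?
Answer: 34410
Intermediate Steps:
P = -287/4 (P = -28 + 7*(5*(5/(-4) + 0/((5*(-1))))) = -28 + 7*(5*(5*(-1/4) + 0/(-5))) = -28 + 7*(5*(-5/4 + 0*(-1/5))) = -28 + 7*(5*(-5/4 + 0)) = -28 + 7*(5*(-5/4)) = -28 + 7*(-25/4) = -28 - 175/4 = -287/4 ≈ -71.750)
b(C) = 4 + C
c(R) = -3
c(b(P)) + 34413 = -3 + 34413 = 34410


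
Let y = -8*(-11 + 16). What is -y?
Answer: 40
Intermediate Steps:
y = -40 (y = -8*5 = -40)
-y = -1*(-40) = 40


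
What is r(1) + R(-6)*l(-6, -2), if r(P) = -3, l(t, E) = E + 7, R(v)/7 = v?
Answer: -213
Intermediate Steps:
R(v) = 7*v
l(t, E) = 7 + E
r(1) + R(-6)*l(-6, -2) = -3 + (7*(-6))*(7 - 2) = -3 - 42*5 = -3 - 210 = -213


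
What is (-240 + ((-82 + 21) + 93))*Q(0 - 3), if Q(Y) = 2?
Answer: -416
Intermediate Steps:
(-240 + ((-82 + 21) + 93))*Q(0 - 3) = (-240 + ((-82 + 21) + 93))*2 = (-240 + (-61 + 93))*2 = (-240 + 32)*2 = -208*2 = -416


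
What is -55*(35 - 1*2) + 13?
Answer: -1802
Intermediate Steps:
-55*(35 - 1*2) + 13 = -55*(35 - 2) + 13 = -55*33 + 13 = -1815 + 13 = -1802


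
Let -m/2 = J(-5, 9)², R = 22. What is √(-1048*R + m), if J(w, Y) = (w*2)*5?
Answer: 2*I*√7014 ≈ 167.5*I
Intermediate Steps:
J(w, Y) = 10*w (J(w, Y) = (2*w)*5 = 10*w)
m = -5000 (m = -2*(10*(-5))² = -2*(-50)² = -2*2500 = -5000)
√(-1048*R + m) = √(-1048*22 - 5000) = √(-23056 - 5000) = √(-28056) = 2*I*√7014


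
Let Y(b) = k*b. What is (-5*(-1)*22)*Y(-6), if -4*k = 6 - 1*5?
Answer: 165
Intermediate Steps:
k = -¼ (k = -(6 - 1*5)/4 = -(6 - 5)/4 = -¼*1 = -¼ ≈ -0.25000)
Y(b) = -b/4
(-5*(-1)*22)*Y(-6) = (-5*(-1)*22)*(-¼*(-6)) = (5*22)*(3/2) = 110*(3/2) = 165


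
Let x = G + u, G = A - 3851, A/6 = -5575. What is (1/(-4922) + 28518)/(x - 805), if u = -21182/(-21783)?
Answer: -3057583755885/4085465818352 ≈ -0.74841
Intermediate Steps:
A = -33450 (A = 6*(-5575) = -33450)
G = -37301 (G = -33450 - 3851 = -37301)
u = 21182/21783 (u = -21182*(-1/21783) = 21182/21783 ≈ 0.97241)
x = -812506501/21783 (x = -37301 + 21182/21783 = -812506501/21783 ≈ -37300.)
(1/(-4922) + 28518)/(x - 805) = (1/(-4922) + 28518)/(-812506501/21783 - 805) = (-1/4922 + 28518)/(-830041816/21783) = (140365595/4922)*(-21783/830041816) = -3057583755885/4085465818352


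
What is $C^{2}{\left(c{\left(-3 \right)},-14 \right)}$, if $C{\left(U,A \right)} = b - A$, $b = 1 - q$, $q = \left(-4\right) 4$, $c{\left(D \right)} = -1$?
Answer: $961$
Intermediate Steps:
$q = -16$
$b = 17$ ($b = 1 - -16 = 1 + 16 = 17$)
$C{\left(U,A \right)} = 17 - A$
$C^{2}{\left(c{\left(-3 \right)},-14 \right)} = \left(17 - -14\right)^{2} = \left(17 + 14\right)^{2} = 31^{2} = 961$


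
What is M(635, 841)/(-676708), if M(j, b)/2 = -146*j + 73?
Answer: 92637/338354 ≈ 0.27379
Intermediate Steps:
M(j, b) = 146 - 292*j (M(j, b) = 2*(-146*j + 73) = 2*(73 - 146*j) = 146 - 292*j)
M(635, 841)/(-676708) = (146 - 292*635)/(-676708) = (146 - 185420)*(-1/676708) = -185274*(-1/676708) = 92637/338354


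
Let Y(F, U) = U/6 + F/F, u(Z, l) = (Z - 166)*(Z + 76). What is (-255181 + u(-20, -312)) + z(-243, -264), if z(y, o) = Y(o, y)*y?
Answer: -511997/2 ≈ -2.5600e+5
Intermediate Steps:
u(Z, l) = (-166 + Z)*(76 + Z)
Y(F, U) = 1 + U/6 (Y(F, U) = U*(1/6) + 1 = U/6 + 1 = 1 + U/6)
z(y, o) = y*(1 + y/6) (z(y, o) = (1 + y/6)*y = y*(1 + y/6))
(-255181 + u(-20, -312)) + z(-243, -264) = (-255181 + (-12616 + (-20)**2 - 90*(-20))) + (1/6)*(-243)*(6 - 243) = (-255181 + (-12616 + 400 + 1800)) + (1/6)*(-243)*(-237) = (-255181 - 10416) + 19197/2 = -265597 + 19197/2 = -511997/2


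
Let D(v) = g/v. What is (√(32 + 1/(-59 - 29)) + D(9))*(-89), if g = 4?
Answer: -356/9 - 89*√61930/44 ≈ -542.93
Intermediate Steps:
D(v) = 4/v
(√(32 + 1/(-59 - 29)) + D(9))*(-89) = (√(32 + 1/(-59 - 29)) + 4/9)*(-89) = (√(32 + 1/(-88)) + 4*(⅑))*(-89) = (√(32 - 1/88) + 4/9)*(-89) = (√(2815/88) + 4/9)*(-89) = (√61930/44 + 4/9)*(-89) = (4/9 + √61930/44)*(-89) = -356/9 - 89*√61930/44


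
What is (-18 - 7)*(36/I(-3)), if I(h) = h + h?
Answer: 150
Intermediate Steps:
I(h) = 2*h
(-18 - 7)*(36/I(-3)) = (-18 - 7)*(36/((2*(-3)))) = -900/(-6) = -900*(-1)/6 = -25*(-6) = 150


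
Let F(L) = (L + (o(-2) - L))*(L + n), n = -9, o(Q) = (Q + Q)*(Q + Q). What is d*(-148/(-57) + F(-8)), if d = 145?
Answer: -2226620/57 ≈ -39064.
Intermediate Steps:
o(Q) = 4*Q² (o(Q) = (2*Q)*(2*Q) = 4*Q²)
F(L) = -144 + 16*L (F(L) = (L + (4*(-2)² - L))*(L - 9) = (L + (4*4 - L))*(-9 + L) = (L + (16 - L))*(-9 + L) = 16*(-9 + L) = -144 + 16*L)
d*(-148/(-57) + F(-8)) = 145*(-148/(-57) + (-144 + 16*(-8))) = 145*(-148*(-1/57) + (-144 - 128)) = 145*(148/57 - 272) = 145*(-15356/57) = -2226620/57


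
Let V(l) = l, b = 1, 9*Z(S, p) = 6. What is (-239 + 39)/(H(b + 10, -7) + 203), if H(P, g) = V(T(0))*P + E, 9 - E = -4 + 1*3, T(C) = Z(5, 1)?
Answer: -600/661 ≈ -0.90772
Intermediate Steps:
Z(S, p) = 2/3 (Z(S, p) = (1/9)*6 = 2/3)
T(C) = 2/3
E = 10 (E = 9 - (-4 + 1*3) = 9 - (-4 + 3) = 9 - 1*(-1) = 9 + 1 = 10)
H(P, g) = 10 + 2*P/3 (H(P, g) = 2*P/3 + 10 = 10 + 2*P/3)
(-239 + 39)/(H(b + 10, -7) + 203) = (-239 + 39)/((10 + 2*(1 + 10)/3) + 203) = -200/((10 + (2/3)*11) + 203) = -200/((10 + 22/3) + 203) = -200/(52/3 + 203) = -200/661/3 = -200*3/661 = -600/661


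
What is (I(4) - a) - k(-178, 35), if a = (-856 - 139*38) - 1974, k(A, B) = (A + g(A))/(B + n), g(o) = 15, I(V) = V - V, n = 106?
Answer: 1143955/141 ≈ 8113.2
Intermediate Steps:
I(V) = 0
k(A, B) = (15 + A)/(106 + B) (k(A, B) = (A + 15)/(B + 106) = (15 + A)/(106 + B))
a = -8112 (a = (-856 - 5282) - 1974 = -6138 - 1974 = -8112)
(I(4) - a) - k(-178, 35) = (0 - 1*(-8112)) - (15 - 178)/(106 + 35) = (0 + 8112) - (-163)/141 = 8112 - (-163)/141 = 8112 - 1*(-163/141) = 8112 + 163/141 = 1143955/141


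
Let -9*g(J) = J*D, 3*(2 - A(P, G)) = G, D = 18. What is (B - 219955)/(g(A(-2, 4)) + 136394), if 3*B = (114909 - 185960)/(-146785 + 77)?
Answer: -96807403369/60029686024 ≈ -1.6127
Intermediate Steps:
A(P, G) = 2 - G/3
B = 71051/440124 (B = ((114909 - 185960)/(-146785 + 77))/3 = (-71051/(-146708))/3 = (-71051*(-1/146708))/3 = (⅓)*(71051/146708) = 71051/440124 ≈ 0.16143)
g(J) = -2*J (g(J) = -J*18/9 = -2*J)
(B - 219955)/(g(A(-2, 4)) + 136394) = (71051/440124 - 219955)/(-2*(2 - ⅓*4) + 136394) = -96807403369/(440124*(-2*(2 - 4/3) + 136394)) = -96807403369/(440124*(-2*⅔ + 136394)) = -96807403369/(440124*(-4/3 + 136394)) = -96807403369/(440124*409178/3) = -96807403369/440124*3/409178 = -96807403369/60029686024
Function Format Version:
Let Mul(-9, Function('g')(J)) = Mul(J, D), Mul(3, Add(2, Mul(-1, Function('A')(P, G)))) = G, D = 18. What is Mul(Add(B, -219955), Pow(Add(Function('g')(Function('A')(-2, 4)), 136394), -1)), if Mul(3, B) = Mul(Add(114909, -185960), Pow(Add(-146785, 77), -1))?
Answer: Rational(-96807403369, 60029686024) ≈ -1.6127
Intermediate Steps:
Function('A')(P, G) = Add(2, Mul(Rational(-1, 3), G))
B = Rational(71051, 440124) (B = Mul(Rational(1, 3), Mul(Add(114909, -185960), Pow(Add(-146785, 77), -1))) = Mul(Rational(1, 3), Mul(-71051, Pow(-146708, -1))) = Mul(Rational(1, 3), Mul(-71051, Rational(-1, 146708))) = Mul(Rational(1, 3), Rational(71051, 146708)) = Rational(71051, 440124) ≈ 0.16143)
Function('g')(J) = Mul(-2, J) (Function('g')(J) = Mul(Rational(-1, 9), Mul(J, 18)) = Mul(Rational(-1, 9), Mul(18, J)) = Mul(-2, J))
Mul(Add(B, -219955), Pow(Add(Function('g')(Function('A')(-2, 4)), 136394), -1)) = Mul(Add(Rational(71051, 440124), -219955), Pow(Add(Mul(-2, Add(2, Mul(Rational(-1, 3), 4))), 136394), -1)) = Mul(Rational(-96807403369, 440124), Pow(Add(Mul(-2, Add(2, Rational(-4, 3))), 136394), -1)) = Mul(Rational(-96807403369, 440124), Pow(Add(Mul(-2, Rational(2, 3)), 136394), -1)) = Mul(Rational(-96807403369, 440124), Pow(Add(Rational(-4, 3), 136394), -1)) = Mul(Rational(-96807403369, 440124), Pow(Rational(409178, 3), -1)) = Mul(Rational(-96807403369, 440124), Rational(3, 409178)) = Rational(-96807403369, 60029686024)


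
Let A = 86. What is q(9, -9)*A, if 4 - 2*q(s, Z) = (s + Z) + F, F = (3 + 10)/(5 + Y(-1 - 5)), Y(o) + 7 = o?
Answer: 1935/8 ≈ 241.88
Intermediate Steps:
Y(o) = -7 + o
F = -13/8 (F = (3 + 10)/(5 + (-7 + (-1 - 5))) = 13/(5 + (-7 - 6)) = 13/(5 - 13) = 13/(-8) = 13*(-⅛) = -13/8 ≈ -1.6250)
q(s, Z) = 45/16 - Z/2 - s/2 (q(s, Z) = 2 - ((s + Z) - 13/8)/2 = 2 - ((Z + s) - 13/8)/2 = 2 - (-13/8 + Z + s)/2 = 2 + (13/16 - Z/2 - s/2) = 45/16 - Z/2 - s/2)
q(9, -9)*A = (45/16 - ½*(-9) - ½*9)*86 = (45/16 + 9/2 - 9/2)*86 = (45/16)*86 = 1935/8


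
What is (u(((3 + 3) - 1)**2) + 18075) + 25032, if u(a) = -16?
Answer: 43091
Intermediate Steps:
(u(((3 + 3) - 1)**2) + 18075) + 25032 = (-16 + 18075) + 25032 = 18059 + 25032 = 43091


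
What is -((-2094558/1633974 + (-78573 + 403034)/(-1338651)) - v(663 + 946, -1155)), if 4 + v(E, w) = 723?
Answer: 262669631833913/364553488179 ≈ 720.52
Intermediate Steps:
v(E, w) = 719 (v(E, w) = -4 + 723 = 719)
-((-2094558/1633974 + (-78573 + 403034)/(-1338651)) - v(663 + 946, -1155)) = -((-2094558/1633974 + (-78573 + 403034)/(-1338651)) - 1*719) = -((-2094558*1/1633974 + 324461*(-1/1338651)) - 719) = -((-349093/272329 - 324461/1338651) - 719) = -(-555673833212/364553488179 - 719) = -1*(-262669631833913/364553488179) = 262669631833913/364553488179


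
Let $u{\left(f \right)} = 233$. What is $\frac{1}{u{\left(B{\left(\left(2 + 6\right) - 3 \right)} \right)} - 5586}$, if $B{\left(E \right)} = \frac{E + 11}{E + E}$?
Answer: $- \frac{1}{5353} \approx -0.00018681$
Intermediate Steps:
$B{\left(E \right)} = \frac{11 + E}{2 E}$
$\frac{1}{u{\left(B{\left(\left(2 + 6\right) - 3 \right)} \right)} - 5586} = \frac{1}{233 - 5586} = \frac{1}{-5353} = - \frac{1}{5353}$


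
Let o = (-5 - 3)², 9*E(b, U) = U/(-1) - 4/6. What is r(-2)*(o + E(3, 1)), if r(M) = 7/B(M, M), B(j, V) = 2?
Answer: 12061/54 ≈ 223.35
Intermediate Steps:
E(b, U) = -2/27 - U/9 (E(b, U) = (U/(-1) - 4/6)/9 = (U*(-1) - 4*⅙)/9 = (-U - ⅔)/9 = (-⅔ - U)/9 = -2/27 - U/9)
r(M) = 7/2
o = 64 (o = (-8)² = 64)
r(-2)*(o + E(3, 1)) = 7*(64 + (-2/27 - ⅑*1))/2 = 7*(64 + (-2/27 - ⅑))/2 = 7*(64 - 5/27)/2 = (7/2)*(1723/27) = 12061/54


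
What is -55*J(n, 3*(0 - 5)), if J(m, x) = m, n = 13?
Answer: -715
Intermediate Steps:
-55*J(n, 3*(0 - 5)) = -55*13 = -715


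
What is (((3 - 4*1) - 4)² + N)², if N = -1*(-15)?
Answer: 1600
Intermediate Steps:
N = 15
(((3 - 4*1) - 4)² + N)² = (((3 - 4*1) - 4)² + 15)² = (((3 - 4) - 4)² + 15)² = ((-1 - 4)² + 15)² = ((-5)² + 15)² = (25 + 15)² = 40² = 1600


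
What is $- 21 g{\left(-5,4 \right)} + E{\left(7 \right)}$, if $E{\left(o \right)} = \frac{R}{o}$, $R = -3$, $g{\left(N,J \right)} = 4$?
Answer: $- \frac{591}{7} \approx -84.429$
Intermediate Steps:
$E{\left(o \right)} = - \frac{3}{o}$
$- 21 g{\left(-5,4 \right)} + E{\left(7 \right)} = \left(-21\right) 4 - \frac{3}{7} = -84 - \frac{3}{7} = - \frac{591}{7}$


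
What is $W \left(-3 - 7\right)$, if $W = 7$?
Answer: $-70$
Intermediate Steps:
$W \left(-3 - 7\right) = 7 \left(-3 - 7\right) = 7 \left(-10\right) = -70$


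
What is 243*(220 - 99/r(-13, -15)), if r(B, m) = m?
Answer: 275319/5 ≈ 55064.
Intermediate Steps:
243*(220 - 99/r(-13, -15)) = 243*(220 - 99/(-15)) = 243*(220 - 99*(-1/15)) = 243*(220 + 33/5) = 243*(1133/5) = 275319/5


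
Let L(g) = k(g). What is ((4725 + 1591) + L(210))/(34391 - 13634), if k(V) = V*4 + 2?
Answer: 2386/6919 ≈ 0.34485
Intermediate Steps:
k(V) = 2 + 4*V (k(V) = 4*V + 2 = 2 + 4*V)
L(g) = 2 + 4*g
((4725 + 1591) + L(210))/(34391 - 13634) = ((4725 + 1591) + (2 + 4*210))/(34391 - 13634) = (6316 + (2 + 840))/20757 = (6316 + 842)*(1/20757) = 7158*(1/20757) = 2386/6919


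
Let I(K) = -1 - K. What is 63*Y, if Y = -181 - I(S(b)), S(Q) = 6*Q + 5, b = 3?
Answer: -9891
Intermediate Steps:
S(Q) = 5 + 6*Q
Y = -157 (Y = -181 - (-1 - (5 + 6*3)) = -181 - (-1 - (5 + 18)) = -181 - (-1 - 1*23) = -181 - (-1 - 23) = -181 - 1*(-24) = -181 + 24 = -157)
63*Y = 63*(-157) = -9891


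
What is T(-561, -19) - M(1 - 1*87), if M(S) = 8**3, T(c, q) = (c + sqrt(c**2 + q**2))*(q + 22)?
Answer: -2195 + 3*sqrt(315082) ≈ -511.04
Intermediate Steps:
T(c, q) = (22 + q)*(c + sqrt(c**2 + q**2)) (T(c, q) = (c + sqrt(c**2 + q**2))*(22 + q) = (22 + q)*(c + sqrt(c**2 + q**2)))
M(S) = 512
T(-561, -19) - M(1 - 1*87) = (22*(-561) + 22*sqrt((-561)**2 + (-19)**2) - 561*(-19) - 19*sqrt((-561)**2 + (-19)**2)) - 1*512 = (-12342 + 22*sqrt(314721 + 361) + 10659 - 19*sqrt(314721 + 361)) - 512 = (-12342 + 22*sqrt(315082) + 10659 - 19*sqrt(315082)) - 512 = (-1683 + 3*sqrt(315082)) - 512 = -2195 + 3*sqrt(315082)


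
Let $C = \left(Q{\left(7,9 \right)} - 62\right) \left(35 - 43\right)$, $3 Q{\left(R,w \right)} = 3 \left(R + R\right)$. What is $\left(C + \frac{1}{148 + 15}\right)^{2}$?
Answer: $\frac{3917883649}{26569} \approx 1.4746 \cdot 10^{5}$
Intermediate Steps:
$Q{\left(R,w \right)} = 2 R$ ($Q{\left(R,w \right)} = \frac{3 \left(R + R\right)}{3} = \frac{3 \cdot 2 R}{3} = \frac{6 R}{3} = 2 R$)
$C = 384$ ($C = \left(2 \cdot 7 - 62\right) \left(35 - 43\right) = \left(14 - 62\right) \left(-8\right) = \left(-48\right) \left(-8\right) = 384$)
$\left(C + \frac{1}{148 + 15}\right)^{2} = \left(384 + \frac{1}{148 + 15}\right)^{2} = \left(384 + \frac{1}{163}\right)^{2} = \left(\frac{62593}{163}\right)^{2} = \frac{3917883649}{26569}$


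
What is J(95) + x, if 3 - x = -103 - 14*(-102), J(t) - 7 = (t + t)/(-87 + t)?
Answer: -5165/4 ≈ -1291.3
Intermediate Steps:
J(t) = 7 + 2*t/(-87 + t) (J(t) = 7 + (t + t)/(-87 + t) = 7 + (2*t)/(-87 + t) = 7 + 2*t/(-87 + t))
x = -1322 (x = 3 - (-103 - 14*(-102)) = 3 - (-103 + 1428) = 3 - 1*1325 = 3 - 1325 = -1322)
J(95) + x = 3*(-203 + 3*95)/(-87 + 95) - 1322 = 3*(-203 + 285)/8 - 1322 = 3*(1/8)*82 - 1322 = 123/4 - 1322 = -5165/4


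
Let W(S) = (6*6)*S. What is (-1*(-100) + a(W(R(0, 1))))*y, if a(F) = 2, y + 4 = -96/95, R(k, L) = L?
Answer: -48552/95 ≈ -511.07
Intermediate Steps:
W(S) = 36*S
y = -476/95 (y = -4 - 96/95 = -476/95 ≈ -5.0105)
(-1*(-100) + a(W(R(0, 1))))*y = (-1*(-100) + 2)*(-476/95) = (100 + 2)*(-476/95) = 102*(-476/95) = -48552/95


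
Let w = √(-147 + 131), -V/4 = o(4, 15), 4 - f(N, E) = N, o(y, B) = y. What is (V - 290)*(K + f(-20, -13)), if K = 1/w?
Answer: -7344 + 153*I/2 ≈ -7344.0 + 76.5*I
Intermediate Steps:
f(N, E) = 4 - N
V = -16 (V = -4*4 = -16)
w = 4*I (w = √(-16) = 4*I ≈ 4.0*I)
K = -I/4 (K = 1/(4*I) = -I/4 ≈ -0.25*I)
(V - 290)*(K + f(-20, -13)) = (-16 - 290)*(-I/4 + (4 - 1*(-20))) = -306*(-I/4 + (4 + 20)) = -306*(-I/4 + 24) = -306*(24 - I/4) = -7344 + 153*I/2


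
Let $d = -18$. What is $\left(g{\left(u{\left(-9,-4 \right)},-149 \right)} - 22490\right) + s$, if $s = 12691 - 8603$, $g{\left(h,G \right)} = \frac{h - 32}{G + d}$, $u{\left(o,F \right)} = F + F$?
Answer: $- \frac{3073094}{167} \approx -18402.0$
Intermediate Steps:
$u{\left(o,F \right)} = 2 F$
$g{\left(h,G \right)} = \frac{-32 + h}{-18 + G}$ ($g{\left(h,G \right)} = \frac{h - 32}{G - 18} = \frac{-32 + h}{-18 + G}$)
$s = 4088$ ($s = 12691 - 8603 = 4088$)
$\left(g{\left(u{\left(-9,-4 \right)},-149 \right)} - 22490\right) + s = \left(\frac{-32 + 2 \left(-4\right)}{-18 - 149} - 22490\right) + 4088 = \left(\frac{-32 - 8}{-167} - 22490\right) + 4088 = \left(\left(- \frac{1}{167}\right) \left(-40\right) - 22490\right) + 4088 = \left(\frac{40}{167} - 22490\right) + 4088 = - \frac{3755790}{167} + 4088 = - \frac{3073094}{167}$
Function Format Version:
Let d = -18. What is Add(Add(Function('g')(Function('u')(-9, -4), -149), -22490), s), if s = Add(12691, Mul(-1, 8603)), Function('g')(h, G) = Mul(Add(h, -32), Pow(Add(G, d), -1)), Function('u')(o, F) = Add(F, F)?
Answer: Rational(-3073094, 167) ≈ -18402.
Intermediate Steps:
Function('u')(o, F) = Mul(2, F)
Function('g')(h, G) = Mul(Pow(Add(-18, G), -1), Add(-32, h)) (Function('g')(h, G) = Mul(Add(h, -32), Pow(Add(G, -18), -1)) = Mul(Add(-32, h), Pow(Add(-18, G), -1)) = Mul(Pow(Add(-18, G), -1), Add(-32, h)))
s = 4088 (s = Add(12691, -8603) = 4088)
Add(Add(Function('g')(Function('u')(-9, -4), -149), -22490), s) = Add(Add(Mul(Pow(Add(-18, -149), -1), Add(-32, Mul(2, -4))), -22490), 4088) = Add(Add(Mul(Pow(-167, -1), Add(-32, -8)), -22490), 4088) = Add(Add(Mul(Rational(-1, 167), -40), -22490), 4088) = Add(Add(Rational(40, 167), -22490), 4088) = Add(Rational(-3755790, 167), 4088) = Rational(-3073094, 167)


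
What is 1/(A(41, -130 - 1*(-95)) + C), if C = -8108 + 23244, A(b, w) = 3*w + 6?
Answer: 1/15037 ≈ 6.6503e-5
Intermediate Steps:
A(b, w) = 6 + 3*w
C = 15136
1/(A(41, -130 - 1*(-95)) + C) = 1/((6 + 3*(-130 - 1*(-95))) + 15136) = 1/((6 + 3*(-130 + 95)) + 15136) = 1/((6 + 3*(-35)) + 15136) = 1/((6 - 105) + 15136) = 1/(-99 + 15136) = 1/15037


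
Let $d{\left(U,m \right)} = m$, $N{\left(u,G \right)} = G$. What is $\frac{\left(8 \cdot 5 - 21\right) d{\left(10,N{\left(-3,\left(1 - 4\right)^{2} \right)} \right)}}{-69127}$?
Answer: $- \frac{171}{69127} \approx -0.0024737$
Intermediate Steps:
$\frac{\left(8 \cdot 5 - 21\right) d{\left(10,N{\left(-3,\left(1 - 4\right)^{2} \right)} \right)}}{-69127} = \frac{\left(8 \cdot 5 - 21\right) \left(1 - 4\right)^{2}}{-69127} = \left(40 - 21\right) \left(-3\right)^{2} \left(- \frac{1}{69127}\right) = 19 \cdot 9 \left(- \frac{1}{69127}\right) = 171 \left(- \frac{1}{69127}\right) = - \frac{171}{69127}$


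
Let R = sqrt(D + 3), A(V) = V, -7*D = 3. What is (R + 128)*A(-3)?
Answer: -384 - 9*sqrt(14)/7 ≈ -388.81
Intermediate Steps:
D = -3/7 (D = -1/7*3 = -3/7 ≈ -0.42857)
R = 3*sqrt(14)/7 (R = sqrt(-3/7 + 3) = sqrt(18/7) = 3*sqrt(14)/7 ≈ 1.6036)
(R + 128)*A(-3) = (3*sqrt(14)/7 + 128)*(-3) = (128 + 3*sqrt(14)/7)*(-3) = -384 - 9*sqrt(14)/7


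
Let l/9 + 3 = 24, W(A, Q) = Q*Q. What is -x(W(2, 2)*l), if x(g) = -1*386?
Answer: 386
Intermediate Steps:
W(A, Q) = Q²
l = 189 (l = -27 + 9*24 = -27 + 216 = 189)
x(g) = -386
-x(W(2, 2)*l) = -1*(-386) = 386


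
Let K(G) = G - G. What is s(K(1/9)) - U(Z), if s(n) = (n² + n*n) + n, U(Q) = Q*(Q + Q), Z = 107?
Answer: -22898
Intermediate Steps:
U(Q) = 2*Q² (U(Q) = Q*(2*Q) = 2*Q²)
K(G) = 0
s(n) = n + 2*n² (s(n) = (n² + n²) + n = 2*n² + n = n + 2*n²)
s(K(1/9)) - U(Z) = 0*(1 + 2*0) - 2*107² = 0*(1 + 0) - 2*11449 = 0*1 - 1*22898 = 0 - 22898 = -22898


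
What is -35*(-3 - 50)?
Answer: 1855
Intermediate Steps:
-35*(-3 - 50) = -35*(-53) = 1855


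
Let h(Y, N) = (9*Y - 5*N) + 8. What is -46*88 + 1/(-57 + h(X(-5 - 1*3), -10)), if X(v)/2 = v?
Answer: -578865/143 ≈ -4048.0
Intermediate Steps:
X(v) = 2*v
h(Y, N) = 8 - 5*N + 9*Y (h(Y, N) = (-5*N + 9*Y) + 8 = 8 - 5*N + 9*Y)
-46*88 + 1/(-57 + h(X(-5 - 1*3), -10)) = -46*88 + 1/(-57 + (8 - 5*(-10) + 9*(2*(-5 - 1*3)))) = -4048 + 1/(-57 + (8 + 50 + 9*(2*(-5 - 3)))) = -4048 + 1/(-57 + (8 + 50 + 9*(2*(-8)))) = -4048 + 1/(-57 + (8 + 50 + 9*(-16))) = -4048 + 1/(-57 + (8 + 50 - 144)) = -4048 + 1/(-57 - 86) = -4048 + 1/(-143) = -4048 - 1/143 = -578865/143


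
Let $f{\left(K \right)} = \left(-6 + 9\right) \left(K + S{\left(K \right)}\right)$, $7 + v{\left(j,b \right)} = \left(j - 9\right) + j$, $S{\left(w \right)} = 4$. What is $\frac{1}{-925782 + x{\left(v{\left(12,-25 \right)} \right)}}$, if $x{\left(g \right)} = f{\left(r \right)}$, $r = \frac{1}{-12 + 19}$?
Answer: $- \frac{7}{6480387} \approx -1.0802 \cdot 10^{-6}$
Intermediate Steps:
$r = \frac{1}{7} \approx 0.14286$
$v{\left(j,b \right)} = -16 + 2 j$ ($v{\left(j,b \right)} = -7 + \left(\left(j - 9\right) + j\right) = -7 + \left(\left(-9 + j\right) + j\right) = -7 + \left(-9 + 2 j\right) = -16 + 2 j$)
$f{\left(K \right)} = 12 + 3 K$ ($f{\left(K \right)} = \left(-6 + 9\right) \left(K + 4\right) = 3 \left(4 + K\right) = 12 + 3 K$)
$x{\left(g \right)} = \frac{87}{7}$ ($x{\left(g \right)} = 12 + 3 \cdot \frac{1}{7} = 12 + \frac{3}{7} = \frac{87}{7}$)
$\frac{1}{-925782 + x{\left(v{\left(12,-25 \right)} \right)}} = \frac{1}{-925782 + \frac{87}{7}} = \frac{1}{- \frac{6480387}{7}} = - \frac{7}{6480387}$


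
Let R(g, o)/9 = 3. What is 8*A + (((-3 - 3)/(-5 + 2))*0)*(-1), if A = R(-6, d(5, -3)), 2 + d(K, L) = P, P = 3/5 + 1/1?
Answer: 216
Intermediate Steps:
P = 8/5 (P = 3*(1/5) + 1*1 = 3/5 + 1 = 8/5 ≈ 1.6000)
d(K, L) = -2/5 (d(K, L) = -2 + 8/5 = -2/5)
R(g, o) = 27 (R(g, o) = 9*3 = 27)
A = 27
8*A + (((-3 - 3)/(-5 + 2))*0)*(-1) = 8*27 + (((-3 - 3)/(-5 + 2))*0)*(-1) = 216 + (-6/(-3)*0)*(-1) = 216 + (-6*(-1/3)*0)*(-1) = 216 + (2*0)*(-1) = 216 + 0*(-1) = 216 + 0 = 216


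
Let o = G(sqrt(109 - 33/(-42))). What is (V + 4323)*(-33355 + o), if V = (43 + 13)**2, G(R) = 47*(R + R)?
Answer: -248794945 + 350573*sqrt(21518)/7 ≈ -2.4145e+8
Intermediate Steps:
G(R) = 94*R (G(R) = 47*(2*R) = 94*R)
o = 47*sqrt(21518)/7 (o = 94*sqrt(109 - 33/(-42)) = 94*sqrt(109 - 33*(-1/42)) = 94*sqrt(109 + 11/14) = 94*sqrt(1537/14) = 94*(sqrt(21518)/14) = 47*sqrt(21518)/7 ≈ 984.92)
V = 3136 (V = 56**2 = 3136)
(V + 4323)*(-33355 + o) = (3136 + 4323)*(-33355 + 47*sqrt(21518)/7) = 7459*(-33355 + 47*sqrt(21518)/7) = -248794945 + 350573*sqrt(21518)/7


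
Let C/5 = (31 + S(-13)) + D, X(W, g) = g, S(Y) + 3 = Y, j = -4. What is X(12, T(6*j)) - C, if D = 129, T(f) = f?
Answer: -744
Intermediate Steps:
S(Y) = -3 + Y
C = 720 (C = 5*((31 + (-3 - 13)) + 129) = 5*((31 - 16) + 129) = 5*(15 + 129) = 5*144 = 720)
X(12, T(6*j)) - C = 6*(-4) - 1*720 = -24 - 720 = -744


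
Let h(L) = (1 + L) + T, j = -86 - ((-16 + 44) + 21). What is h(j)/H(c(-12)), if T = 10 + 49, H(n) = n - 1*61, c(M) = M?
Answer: 75/73 ≈ 1.0274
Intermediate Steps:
H(n) = -61 + n (H(n) = n - 61 = -61 + n)
T = 59
j = -135 (j = -86 - (28 + 21) = -86 - 1*49 = -86 - 49 = -135)
h(L) = 60 + L (h(L) = (1 + L) + 59 = 60 + L)
h(j)/H(c(-12)) = (60 - 135)/(-61 - 12) = -75/(-73) = -75*(-1/73) = 75/73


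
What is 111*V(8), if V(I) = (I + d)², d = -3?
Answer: 2775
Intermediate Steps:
V(I) = (-3 + I)² (V(I) = (I - 3)² = (-3 + I)²)
111*V(8) = 111*(-3 + 8)² = 111*5² = 111*25 = 2775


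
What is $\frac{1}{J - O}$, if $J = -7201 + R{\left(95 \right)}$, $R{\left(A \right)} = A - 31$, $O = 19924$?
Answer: $- \frac{1}{27061} \approx -3.6954 \cdot 10^{-5}$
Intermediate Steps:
$R{\left(A \right)} = -31 + A$ ($R{\left(A \right)} = A - 31 = -31 + A$)
$J = -7137$ ($J = -7201 + \left(-31 + 95\right) = -7201 + 64 = -7137$)
$\frac{1}{J - O} = \frac{1}{-7137 - 19924} = \frac{1}{-27061} = - \frac{1}{27061}$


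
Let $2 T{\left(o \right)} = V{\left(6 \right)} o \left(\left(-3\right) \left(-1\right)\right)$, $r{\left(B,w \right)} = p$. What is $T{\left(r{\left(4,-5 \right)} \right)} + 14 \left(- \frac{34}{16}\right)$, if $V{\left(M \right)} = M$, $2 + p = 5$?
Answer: $- \frac{11}{4} \approx -2.75$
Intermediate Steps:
$p = 3$ ($p = -2 + 5 = 3$)
$r{\left(B,w \right)} = 3$
$T{\left(o \right)} = 9 o$ ($T{\left(o \right)} = \frac{6 o \left(\left(-3\right) \left(-1\right)\right)}{2} = \frac{6 o 3}{2} = \frac{18 o}{2} = 9 o$)
$T{\left(r{\left(4,-5 \right)} \right)} + 14 \left(- \frac{34}{16}\right) = 9 \cdot 3 + 14 \left(- \frac{34}{16}\right) = 27 + 14 \left(\left(-34\right) \frac{1}{16}\right) = 27 + 14 \left(- \frac{17}{8}\right) = 27 - \frac{119}{4} = - \frac{11}{4}$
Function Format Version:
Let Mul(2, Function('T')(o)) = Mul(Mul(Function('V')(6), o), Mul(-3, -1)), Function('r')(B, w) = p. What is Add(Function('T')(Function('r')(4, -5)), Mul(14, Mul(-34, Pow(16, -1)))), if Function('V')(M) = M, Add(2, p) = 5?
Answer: Rational(-11, 4) ≈ -2.7500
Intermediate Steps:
p = 3 (p = Add(-2, 5) = 3)
Function('r')(B, w) = 3
Function('T')(o) = Mul(9, o) (Function('T')(o) = Mul(Rational(1, 2), Mul(Mul(6, o), Mul(-3, -1))) = Mul(Rational(1, 2), Mul(Mul(6, o), 3)) = Mul(Rational(1, 2), Mul(18, o)) = Mul(9, o))
Add(Function('T')(Function('r')(4, -5)), Mul(14, Mul(-34, Pow(16, -1)))) = Add(Mul(9, 3), Mul(14, Mul(-34, Pow(16, -1)))) = Add(27, Mul(14, Mul(-34, Rational(1, 16)))) = Add(27, Mul(14, Rational(-17, 8))) = Add(27, Rational(-119, 4)) = Rational(-11, 4)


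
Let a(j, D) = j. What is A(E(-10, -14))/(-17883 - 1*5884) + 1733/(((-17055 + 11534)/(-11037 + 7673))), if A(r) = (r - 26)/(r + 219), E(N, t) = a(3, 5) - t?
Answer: 32699485515433/30967355252 ≈ 1055.9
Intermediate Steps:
E(N, t) = 3 - t
A(r) = (-26 + r)/(219 + r)
A(E(-10, -14))/(-17883 - 1*5884) + 1733/(((-17055 + 11534)/(-11037 + 7673))) = ((-26 + (3 - 1*(-14)))/(219 + (3 - 1*(-14))))/(-17883 - 1*5884) + 1733/(((-17055 + 11534)/(-11037 + 7673))) = ((-26 + (3 + 14))/(219 + (3 + 14)))/(-17883 - 5884) + 1733/((-5521/(-3364))) = ((-26 + 17)/(219 + 17))/(-23767) + 1733/((-5521*(-1/3364))) = (-9/236)*(-1/23767) + 1733/(5521/3364) = ((1/236)*(-9))*(-1/23767) + 1733*(3364/5521) = -9/236*(-1/23767) + 5829812/5521 = 9/5609012 + 5829812/5521 = 32699485515433/30967355252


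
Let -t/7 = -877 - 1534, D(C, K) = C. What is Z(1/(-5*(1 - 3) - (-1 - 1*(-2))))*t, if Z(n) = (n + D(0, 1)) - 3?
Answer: -438802/9 ≈ -48756.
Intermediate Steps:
t = 16877 (t = -7*(-877 - 1534) = -7*(-2411) = 16877)
Z(n) = -3 + n (Z(n) = (n + 0) - 3 = n - 3 = -3 + n)
Z(1/(-5*(1 - 3) - (-1 - 1*(-2))))*t = (-3 + 1/(-5*(1 - 3) - (-1 - 1*(-2))))*16877 = (-3 + 1/(-5*(-2) - (-1 + 2)))*16877 = (-3 + 1/(10 - 1*1))*16877 = (-3 + 1/(10 - 1))*16877 = (-3 + 1/9)*16877 = (-3 + ⅑)*16877 = -26/9*16877 = -438802/9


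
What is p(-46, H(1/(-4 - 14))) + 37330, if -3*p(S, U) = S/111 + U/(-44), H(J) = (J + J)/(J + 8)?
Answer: 39107724545/1047618 ≈ 37330.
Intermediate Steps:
H(J) = 2*J/(8 + J) (H(J) = (2*J)/(8 + J) = 2*J/(8 + J))
p(S, U) = -S/333 + U/132 (p(S, U) = -(S/111 + U/(-44))/3 = -(S*(1/111) + U*(-1/44))/3 = -(S/111 - U/44)/3 = -(-U/44 + S/111)/3 = -S/333 + U/132)
p(-46, H(1/(-4 - 14))) + 37330 = (-1/333*(-46) + (2/((-4 - 14)*(8 + 1/(-4 - 14))))/132) + 37330 = (46/333 + (2/(-18*(8 + 1/(-18))))/132) + 37330 = (46/333 + (2*(-1/18)/(8 - 1/18))/132) + 37330 = (46/333 + (2*(-1/18)/(143/18))/132) + 37330 = (46/333 + (2*(-1/18)*(18/143))/132) + 37330 = (46/333 + (1/132)*(-2/143)) + 37330 = (46/333 - 1/9438) + 37330 = 144605/1047618 + 37330 = 39107724545/1047618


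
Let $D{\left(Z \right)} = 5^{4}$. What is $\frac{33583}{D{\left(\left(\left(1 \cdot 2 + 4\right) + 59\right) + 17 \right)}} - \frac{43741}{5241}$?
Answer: $\frac{148670378}{3275625} \approx 45.387$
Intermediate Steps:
$D{\left(Z \right)} = 625$
$\frac{33583}{D{\left(\left(\left(1 \cdot 2 + 4\right) + 59\right) + 17 \right)}} - \frac{43741}{5241} = \frac{33583}{625} - \frac{43741}{5241} = \frac{148670378}{3275625}$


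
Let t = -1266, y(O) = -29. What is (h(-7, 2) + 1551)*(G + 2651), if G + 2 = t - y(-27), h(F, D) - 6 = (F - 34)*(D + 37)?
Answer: -59304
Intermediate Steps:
h(F, D) = 6 + (-34 + F)*(37 + D) (h(F, D) = 6 + (F - 34)*(D + 37) = 6 + (-34 + F)*(37 + D))
G = -1239 (G = -2 + (-1266 - 1*(-29)) = -2 + (-1266 + 29) = -2 - 1237 = -1239)
(h(-7, 2) + 1551)*(G + 2651) = ((-1252 - 34*2 + 37*(-7) + 2*(-7)) + 1551)*(-1239 + 2651) = ((-1252 - 68 - 259 - 14) + 1551)*1412 = (-1593 + 1551)*1412 = -42*1412 = -59304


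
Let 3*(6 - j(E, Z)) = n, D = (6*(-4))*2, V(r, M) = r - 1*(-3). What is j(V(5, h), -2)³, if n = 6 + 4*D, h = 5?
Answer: 314432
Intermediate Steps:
V(r, M) = 3 + r (V(r, M) = r + 3 = 3 + r)
D = -48 (D = -24*2 = -48)
n = -186 (n = 6 + 4*(-48) = 6 - 192 = -186)
j(E, Z) = 68 (j(E, Z) = 6 - ⅓*(-186) = 6 + 62 = 68)
j(V(5, h), -2)³ = 68³ = 314432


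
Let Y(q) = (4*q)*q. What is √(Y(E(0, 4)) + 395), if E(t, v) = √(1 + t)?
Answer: √399 ≈ 19.975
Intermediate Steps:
Y(q) = 4*q²
√(Y(E(0, 4)) + 395) = √(4*(√(1 + 0))² + 395) = √(4*(√1)² + 395) = √(4*1² + 395) = √(4*1 + 395) = √(4 + 395) = √399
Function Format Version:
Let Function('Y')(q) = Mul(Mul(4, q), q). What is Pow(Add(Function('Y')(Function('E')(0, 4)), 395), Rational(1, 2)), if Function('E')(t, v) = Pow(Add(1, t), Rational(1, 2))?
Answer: Pow(399, Rational(1, 2)) ≈ 19.975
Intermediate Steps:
Function('Y')(q) = Mul(4, Pow(q, 2))
Pow(Add(Function('Y')(Function('E')(0, 4)), 395), Rational(1, 2)) = Pow(Add(Mul(4, Pow(Pow(Add(1, 0), Rational(1, 2)), 2)), 395), Rational(1, 2)) = Pow(Add(Mul(4, Pow(Pow(1, Rational(1, 2)), 2)), 395), Rational(1, 2)) = Pow(Add(Mul(4, Pow(1, 2)), 395), Rational(1, 2)) = Pow(Add(Mul(4, 1), 395), Rational(1, 2)) = Pow(Add(4, 395), Rational(1, 2)) = Pow(399, Rational(1, 2))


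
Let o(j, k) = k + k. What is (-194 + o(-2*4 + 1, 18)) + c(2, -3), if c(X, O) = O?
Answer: -161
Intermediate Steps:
o(j, k) = 2*k
(-194 + o(-2*4 + 1, 18)) + c(2, -3) = (-194 + 2*18) - 3 = (-194 + 36) - 3 = -158 - 3 = -161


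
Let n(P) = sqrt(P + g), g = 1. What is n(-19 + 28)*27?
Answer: 27*sqrt(10) ≈ 85.381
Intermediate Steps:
n(P) = sqrt(1 + P) (n(P) = sqrt(P + 1) = sqrt(1 + P))
n(-19 + 28)*27 = sqrt(1 + (-19 + 28))*27 = sqrt(1 + 9)*27 = sqrt(10)*27 = 27*sqrt(10)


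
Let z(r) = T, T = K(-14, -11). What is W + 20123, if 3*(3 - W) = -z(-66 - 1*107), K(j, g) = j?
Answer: 60364/3 ≈ 20121.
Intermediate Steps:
T = -14
z(r) = -14
W = -5/3 (W = 3 - (-1)*(-14)/3 = 3 - 1/3*14 = 3 - 14/3 = -5/3 ≈ -1.6667)
W + 20123 = -5/3 + 20123 = 60364/3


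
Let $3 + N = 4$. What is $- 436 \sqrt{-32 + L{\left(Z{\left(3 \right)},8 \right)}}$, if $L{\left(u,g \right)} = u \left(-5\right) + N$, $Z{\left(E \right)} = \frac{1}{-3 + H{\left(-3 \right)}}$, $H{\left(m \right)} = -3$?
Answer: $- \frac{218 i \sqrt{1086}}{3} \approx - 2394.7 i$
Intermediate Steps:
$N = 1$ ($N = -3 + 4 = 1$)
$Z{\left(E \right)} = - \frac{1}{6}$ ($Z{\left(E \right)} = \frac{1}{-3 - 3} = \frac{1}{-6} = - \frac{1}{6}$)
$L{\left(u,g \right)} = 1 - 5 u$ ($L{\left(u,g \right)} = u \left(-5\right) + 1 = - 5 u + 1 = 1 - 5 u$)
$- 436 \sqrt{-32 + L{\left(Z{\left(3 \right)},8 \right)}} = - 436 \sqrt{-32 + \left(1 - - \frac{5}{6}\right)} = - 436 \sqrt{-32 + \left(1 + \frac{5}{6}\right)} = - 436 \sqrt{-32 + \frac{11}{6}} = - 436 \sqrt{- \frac{181}{6}} = - 436 \frac{i \sqrt{1086}}{6} = - \frac{218 i \sqrt{1086}}{3}$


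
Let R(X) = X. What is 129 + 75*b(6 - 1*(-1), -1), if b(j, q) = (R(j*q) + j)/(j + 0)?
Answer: 129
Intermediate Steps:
b(j, q) = (j + j*q)/j (b(j, q) = (j*q + j)/(j + 0) = (j + j*q)/j)
129 + 75*b(6 - 1*(-1), -1) = 129 + 75*(1 - 1) = 129 + 75*0 = 129 + 0 = 129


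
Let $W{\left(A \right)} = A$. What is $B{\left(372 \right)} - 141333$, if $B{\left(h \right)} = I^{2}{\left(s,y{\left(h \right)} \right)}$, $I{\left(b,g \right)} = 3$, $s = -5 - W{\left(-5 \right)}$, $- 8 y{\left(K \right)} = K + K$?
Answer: $-141324$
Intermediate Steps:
$y{\left(K \right)} = - \frac{K}{4}$ ($y{\left(K \right)} = - \frac{K + K}{8} = - \frac{2 K}{8} = - \frac{K}{4}$)
$s = 0$ ($s = -5 - -5 = -5 + 5 = 0$)
$B{\left(h \right)} = 9$ ($B{\left(h \right)} = 3^{2} = 9$)
$B{\left(372 \right)} - 141333 = 9 - 141333 = -141324$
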